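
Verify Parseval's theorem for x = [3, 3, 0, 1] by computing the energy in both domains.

Time domain:
Σ|x[n]|² = |3|² + |3|² + |0|² + |1|² = 19.0000

Frequency domain:
(1/4)Σ|X[k]|² = (1/4)(|7|² + |3-2i|² + |-1|² + |3+2i|²) = (1/4)·76.0000 = 19.0000

Both sides agree, confirming Parseval's theorem.

Σ|x[n]|² = (1/N)Σ|X[k]|² = 19.0000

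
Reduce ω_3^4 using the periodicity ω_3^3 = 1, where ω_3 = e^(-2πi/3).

Since ω_3^3 = 1, powers reduce modulo 3.
4 mod 3 = 1
So ω_3^4 = ω_3^1 = e^(-2πi·1/3)

ω_3^4 = ω_3^1 = -0.5000-0.8660i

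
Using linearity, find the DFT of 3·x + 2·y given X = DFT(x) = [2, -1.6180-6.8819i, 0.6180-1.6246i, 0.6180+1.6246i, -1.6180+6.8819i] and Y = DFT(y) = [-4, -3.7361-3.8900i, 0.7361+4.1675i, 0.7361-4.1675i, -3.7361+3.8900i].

By linearity: DFT(3x + 2y) = 3·DFT(x) + 2·DFT(y)
= 3·[2, -1.6180-6.8819i, 0.6180-1.6246i, 0.6180+1.6246i, -1.6180+6.8819i] + 2·[-4, -3.7361-3.8900i, 0.7361+4.1675i, 0.7361-4.1675i, -3.7361+3.8900i]

Computing element-wise:
Z[0] = 3·(2) + 2·(-4) = -2
Z[1] = 3·(-1.6180-6.8819i) + 2·(-3.7361-3.8900i) = -12.3262-28.4257i
Z[2] = 3·(0.6180-1.6246i) + 2·(0.7361+4.1675i) = 3.3262+3.4612i
Z[3] = 3·(0.6180+1.6246i) + 2·(0.7361-4.1675i) = 3.3262-3.4612i
Z[4] = 3·(-1.6180+6.8819i) + 2·(-3.7361+3.8900i) = -12.3262+28.4257i

DFT(3x + 2y) = 3·X + 2·Y = [-2, -12.3262-28.4257i, 3.3262+3.4612i, 3.3262-3.4612i, -12.3262+28.4257i]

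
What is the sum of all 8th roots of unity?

Sum of all nth roots of unity equals 0 for n > 1 (geometric series with r ≠ 1).

0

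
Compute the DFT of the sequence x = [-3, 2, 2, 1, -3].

X[k] = Σ(n=0 to 4) x[n] · ω_5^(nk)
where ω_5 = e^(-2πi/5)

Computing each X[k]:
X[0] = -1
X[1] = -5.7361-5.3431i
X[2] = -1.2639-1.9879i
X[3] = -1.2639+1.9879i
X[4] = -5.7361+5.3431i

X = [-1, -5.7361-5.3431i, -1.2639-1.9879i, -1.2639+1.9879i, -5.7361+5.3431i]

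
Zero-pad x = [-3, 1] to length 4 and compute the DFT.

Original 2-point DFT: [-2, -4]
Zero-padded 4-point DFT provides frequency interpolation.

DFT_4([x, 0, ...]) = [-2, -3-1i, -4, -3+1i]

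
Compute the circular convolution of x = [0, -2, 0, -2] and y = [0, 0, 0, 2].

(x ⊛ y)[n] = Σ(m=0 to 3) x[m] · y[(n-m) mod 4]

Computing each output sample:
(x ⊛ y)[0] = -4
(x ⊛ y)[1] = 0
(x ⊛ y)[2] = -4
(x ⊛ y)[3] = 0

x ⊛ y = [-4, 0, -4, 0]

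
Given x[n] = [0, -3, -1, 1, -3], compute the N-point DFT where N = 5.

X[k] = Σ(n=0 to 4) x[n] · ω_5^(nk)
where ω_5 = e^(-2πi/5)

Computing each X[k]:
X[0] = -6
X[1] = -1.8541+1.1756i
X[2] = 4.8541-1.9021i
X[3] = 4.8541+1.9021i
X[4] = -1.8541-1.1756i

X = [-6, -1.8541+1.1756i, 4.8541-1.9021i, 4.8541+1.9021i, -1.8541-1.1756i]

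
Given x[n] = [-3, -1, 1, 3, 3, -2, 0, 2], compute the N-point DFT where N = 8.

X[k] = Σ(n=0 to 7) x[n] · ω_8^(nk)
where ω_8 = e^(-2πi/8)

Computing each X[k]:
X[0] = 3
X[1] = -6.0000-2.4142i
X[2] = -1+8i
X[3] = -6.0000-0.4142i
X[4] = -1
X[5] = -6.0000+0.4142i
X[6] = -1-8i
X[7] = -6.0000+2.4142i

X = [3, -6.0000-2.4142i, -1+8i, -6.0000-0.4142i, -1, -6.0000+0.4142i, -1-8i, -6.0000+2.4142i]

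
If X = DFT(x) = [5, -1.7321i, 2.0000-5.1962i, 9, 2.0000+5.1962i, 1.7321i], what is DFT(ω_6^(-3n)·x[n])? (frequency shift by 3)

Modulation property: DFT(ω_6^(-3n)·x[n]) = X[(k-3) mod 6], so circularly shift X by 3 positions.

X[k-3] = [9, 2.0000+5.1962i, 1.7321i, 5, -1.7321i, 2.0000-5.1962i]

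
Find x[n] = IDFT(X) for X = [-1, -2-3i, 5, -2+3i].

x[n] = (1/4) Σ(k=0 to 3) X[k] · e^(2πikn/4)

Computing each x[n]:
x[0] = 0
x[1] = 0
x[2] = 2
x[3] = -3

x = [0, 0, 2, -3]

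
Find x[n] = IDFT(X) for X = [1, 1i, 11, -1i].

x[n] = (1/4) Σ(k=0 to 3) X[k] · e^(2πikn/4)

Computing each x[n]:
x[0] = 3
x[1] = -3
x[2] = 3
x[3] = -2

x = [3, -3, 3, -2]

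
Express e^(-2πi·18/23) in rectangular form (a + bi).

ω_23^18 = e^(-2πi·18/23)
= cos(-2π·18/23) + i·sin(-2π·18/23)
= cos(-36π/23) + i·sin(-36π/23)

ω_23^18 = cos(-36π/23) + i·sin(-36π/23) = 0.2035+0.9791i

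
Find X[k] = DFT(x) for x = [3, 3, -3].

X[k] = Σ(n=0 to 2) x[n] · ω_3^(nk)
where ω_3 = e^(-2πi/3)

Computing each X[k]:
X[0] = 3
X[1] = 3.0000-5.1962i
X[2] = 3.0000+5.1962i

X = [3, 3.0000-5.1962i, 3.0000+5.1962i]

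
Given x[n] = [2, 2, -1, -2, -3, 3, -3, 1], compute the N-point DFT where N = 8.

X[k] = Σ(n=0 to 7) x[n] · ω_8^(nk)
where ω_8 = e^(-2πi/8)

Computing each X[k]:
X[0] = -1
X[1] = 6.4142+0.8284i
X[2] = 3-6i
X[3] = 3.5858+4.8284i
X[4] = -9
X[5] = 3.5858-4.8284i
X[6] = 3+6i
X[7] = 6.4142-0.8284i

X = [-1, 6.4142+0.8284i, 3-6i, 3.5858+4.8284i, -9, 3.5858-4.8284i, 3+6i, 6.4142-0.8284i]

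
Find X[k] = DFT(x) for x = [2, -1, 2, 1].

X[k] = Σ(n=0 to 3) x[n] · ω_4^(nk)
where ω_4 = e^(-2πi/4)

Computing each X[k]:
X[0] = 4
X[1] = 2i
X[2] = 4
X[3] = -2i

X = [4, 2i, 4, -2i]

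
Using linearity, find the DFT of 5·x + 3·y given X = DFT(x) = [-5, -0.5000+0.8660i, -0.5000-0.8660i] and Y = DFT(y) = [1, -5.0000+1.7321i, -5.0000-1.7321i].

By linearity: DFT(5x + 3y) = 5·DFT(x) + 3·DFT(y)
= 5·[-5, -0.5000+0.8660i, -0.5000-0.8660i] + 3·[1, -5.0000+1.7321i, -5.0000-1.7321i]

Computing element-wise:
Z[0] = 5·(-5) + 3·(1) = -22
Z[1] = 5·(-0.5000+0.8660i) + 3·(-5.0000+1.7321i) = -17.5000+9.5263i
Z[2] = 5·(-0.5000-0.8660i) + 3·(-5.0000-1.7321i) = -17.5000-9.5263i

DFT(5x + 3y) = 5·X + 3·Y = [-22, -17.5000+9.5263i, -17.5000-9.5263i]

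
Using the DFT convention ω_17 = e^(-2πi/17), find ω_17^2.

ω_17^2 = e^(-2πi·2/17)
= cos(-2π·2/17) + i·sin(-2π·2/17)
= cos(-4π/17) + i·sin(-4π/17)

ω_17^2 = cos(-4π/17) + i·sin(-4π/17) = 0.7390-0.6737i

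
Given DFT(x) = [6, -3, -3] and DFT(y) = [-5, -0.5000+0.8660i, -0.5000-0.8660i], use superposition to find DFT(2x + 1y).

By linearity: DFT(2x + 1y) = 2·DFT(x) + 1·DFT(y)
= 2·[6, -3, -3] + 1·[-5, -0.5000+0.8660i, -0.5000-0.8660i]

Computing element-wise:
Z[0] = 2·(6) + 1·(-5) = 7
Z[1] = 2·(-3) + 1·(-0.5000+0.8660i) = -6.5000+0.8660i
Z[2] = 2·(-3) + 1·(-0.5000-0.8660i) = -6.5000-0.8660i

DFT(2x + 1y) = 2·X + 1·Y = [7, -6.5000+0.8660i, -6.5000-0.8660i]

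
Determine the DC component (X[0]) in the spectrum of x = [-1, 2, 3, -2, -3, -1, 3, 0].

X[0] = Σ(n=0 to 7) x[n] · ω_8^0 = Σ x[n]
= (-1) + (2) + (3) + (-2) + (-3) + (-1) + (3) + (0)

X[0] = 1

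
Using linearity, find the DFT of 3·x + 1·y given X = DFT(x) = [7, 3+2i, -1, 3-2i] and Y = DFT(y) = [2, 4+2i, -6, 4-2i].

By linearity: DFT(3x + 1y) = 3·DFT(x) + 1·DFT(y)
= 3·[7, 3+2i, -1, 3-2i] + 1·[2, 4+2i, -6, 4-2i]

Computing element-wise:
Z[0] = 3·(7) + 1·(2) = 23
Z[1] = 3·(3+2i) + 1·(4+2i) = 13+8i
Z[2] = 3·(-1) + 1·(-6) = -9
Z[3] = 3·(3-2i) + 1·(4-2i) = 13-8i

DFT(3x + 1y) = 3·X + 1·Y = [23, 13+8i, -9, 13-8i]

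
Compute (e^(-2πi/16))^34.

Since ω_16^16 = 1, powers reduce modulo 16.
34 mod 16 = 2
So ω_16^34 = ω_16^2 = e^(-2πi·2/16)

ω_16^34 = ω_16^2 = 0.7071-0.7071i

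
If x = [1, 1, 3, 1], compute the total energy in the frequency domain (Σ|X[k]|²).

Parseval: Σ|x[n]|² = (1/N)Σ|X[k]|², so Σ|X[k]|² = N·Σ|x[n]|² = 4·12.0000

Σ|X[k]|² = N·Σ|x[n]|² = 4·12.0000 = 48.0000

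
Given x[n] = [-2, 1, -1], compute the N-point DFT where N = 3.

X[k] = Σ(n=0 to 2) x[n] · ω_3^(nk)
where ω_3 = e^(-2πi/3)

Computing each X[k]:
X[0] = -2
X[1] = -2.0000-1.7321i
X[2] = -2.0000+1.7321i

X = [-2, -2.0000-1.7321i, -2.0000+1.7321i]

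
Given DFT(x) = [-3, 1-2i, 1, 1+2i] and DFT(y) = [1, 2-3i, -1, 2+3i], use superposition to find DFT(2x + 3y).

By linearity: DFT(2x + 3y) = 2·DFT(x) + 3·DFT(y)
= 2·[-3, 1-2i, 1, 1+2i] + 3·[1, 2-3i, -1, 2+3i]

Computing element-wise:
Z[0] = 2·(-3) + 3·(1) = -3
Z[1] = 2·(1-2i) + 3·(2-3i) = 8-13i
Z[2] = 2·(1) + 3·(-1) = -1
Z[3] = 2·(1+2i) + 3·(2+3i) = 8+13i

DFT(2x + 3y) = 2·X + 3·Y = [-3, 8-13i, -1, 8+13i]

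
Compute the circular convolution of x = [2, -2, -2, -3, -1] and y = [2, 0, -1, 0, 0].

(x ⊛ y)[n] = Σ(m=0 to 4) x[m] · y[(n-m) mod 5]

Computing each output sample:
(x ⊛ y)[0] = 7
(x ⊛ y)[1] = -3
(x ⊛ y)[2] = -6
(x ⊛ y)[3] = -4
(x ⊛ y)[4] = 0

x ⊛ y = [7, -3, -6, -4, 0]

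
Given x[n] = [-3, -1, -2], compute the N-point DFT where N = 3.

X[k] = Σ(n=0 to 2) x[n] · ω_3^(nk)
where ω_3 = e^(-2πi/3)

Computing each X[k]:
X[0] = -6
X[1] = -1.5000-0.8660i
X[2] = -1.5000+0.8660i

X = [-6, -1.5000-0.8660i, -1.5000+0.8660i]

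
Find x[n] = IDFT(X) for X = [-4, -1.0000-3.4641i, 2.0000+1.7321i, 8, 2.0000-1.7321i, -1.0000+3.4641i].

x[n] = (1/6) Σ(k=0 to 5) X[k] · e^(2πikn/6)

Computing each x[n]:
x[0] = 1
x[1] = -2
x[2] = 2
x[3] = -1
x[4] = -1
x[5] = -3

x = [1, -2, 2, -1, -1, -3]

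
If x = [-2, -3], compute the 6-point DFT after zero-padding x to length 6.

Original 2-point DFT: [-5, 1]
Zero-padded 6-point DFT provides frequency interpolation.

DFT_6([x, 0, ...]) = [-5, -3.5000+2.5981i, -0.5000+2.5981i, 1, -0.5000-2.5981i, -3.5000-2.5981i]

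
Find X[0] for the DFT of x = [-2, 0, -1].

X[0] = Σ(n=0 to 2) x[n] · ω_3^0 = Σ x[n]
= (-2) + (0) + (-1)

X[0] = -3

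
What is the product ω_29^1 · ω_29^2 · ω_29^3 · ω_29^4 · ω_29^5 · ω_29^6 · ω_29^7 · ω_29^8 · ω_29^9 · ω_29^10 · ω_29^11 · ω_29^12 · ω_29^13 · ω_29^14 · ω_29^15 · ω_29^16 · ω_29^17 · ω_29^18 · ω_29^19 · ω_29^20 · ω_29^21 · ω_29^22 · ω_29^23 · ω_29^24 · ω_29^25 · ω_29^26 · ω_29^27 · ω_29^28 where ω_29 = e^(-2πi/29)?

The primitive 29th roots of unity are ω_29^k for k coprime to 29: k ∈ {1, 2, 3, 4, 5, 6, 7, 8, 9, 10, 11, 12, 13, 14, 15, 16, 17, 18, 19, 20, 21, 22, 23, 24, 25, 26, 27, 28}
Their product equals the constant term of the cyclotomic polynomial Φ_29(x) up to sign.
For n ≥ 3, the product of all primitive nth roots of unity is 1. (For n=1 it is 1; for n=2 it is -1.)

1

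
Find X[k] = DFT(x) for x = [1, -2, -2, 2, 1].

X[k] = Σ(n=0 to 4) x[n] · ω_5^(nk)
where ω_5 = e^(-2πi/5)

Computing each X[k]:
X[0] = 0
X[1] = 0.6910+5.2043i
X[2] = 1.8090-2.0409i
X[3] = 1.8090+2.0409i
X[4] = 0.6910-5.2043i

X = [0, 0.6910+5.2043i, 1.8090-2.0409i, 1.8090+2.0409i, 0.6910-5.2043i]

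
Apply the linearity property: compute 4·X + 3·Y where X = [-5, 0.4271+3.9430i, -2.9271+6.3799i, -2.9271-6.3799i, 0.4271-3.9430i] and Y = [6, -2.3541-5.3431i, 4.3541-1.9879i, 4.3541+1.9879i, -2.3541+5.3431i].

By linearity: DFT(4x + 3y) = 4·DFT(x) + 3·DFT(y)
= 4·[-5, 0.4271+3.9430i, -2.9271+6.3799i, -2.9271-6.3799i, 0.4271-3.9430i] + 3·[6, -2.3541-5.3431i, 4.3541-1.9879i, 4.3541+1.9879i, -2.3541+5.3431i]

Computing element-wise:
Z[0] = 4·(-5) + 3·(6) = -2
Z[1] = 4·(0.4271+3.9430i) + 3·(-2.3541-5.3431i) = -5.3539-0.2573i
Z[2] = 4·(-2.9271+6.3799i) + 3·(4.3541-1.9879i) = 1.3539+19.5559i
Z[3] = 4·(-2.9271-6.3799i) + 3·(4.3541+1.9879i) = 1.3539-19.5559i
Z[4] = 4·(0.4271-3.9430i) + 3·(-2.3541+5.3431i) = -5.3539+0.2573i

DFT(4x + 3y) = 4·X + 3·Y = [-2, -5.3539-0.2573i, 1.3539+19.5559i, 1.3539-19.5559i, -5.3539+0.2573i]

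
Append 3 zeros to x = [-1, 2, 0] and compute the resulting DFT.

Original 3-point DFT: [1, -2.0000-1.7321i, -2.0000+1.7321i]
Zero-padded 6-point DFT provides frequency interpolation.

DFT_6([x, 0, ...]) = [1, -1.7321i, -2.0000-1.7321i, -3, -2.0000+1.7321i, 1.7321i]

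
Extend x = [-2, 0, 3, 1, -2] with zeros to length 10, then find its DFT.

Original 5-point DFT: [0, -5.8541-3.0777i, 0.8541+0.7265i, 0.8541-0.7265i, -5.8541+3.0777i]
Zero-padded 10-point DFT provides frequency interpolation.

DFT_10([x, 0, ...]) = [0, 0.2361-2.6287i, -5.8541-3.0777i, -4.2361+4.2533i, 0.8541+0.7265i, -2, 0.8541-0.7265i, -4.2361-4.2533i, -5.8541+3.0777i, 0.2361+2.6287i]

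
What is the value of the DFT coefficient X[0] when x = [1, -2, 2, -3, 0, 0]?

X[0] = Σ(n=0 to 5) x[n] · ω_6^0 = Σ x[n]
= (1) + (-2) + (2) + (-3) + (0) + (0)

X[0] = -2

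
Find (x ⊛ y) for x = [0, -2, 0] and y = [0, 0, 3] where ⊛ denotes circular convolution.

(x ⊛ y)[n] = Σ(m=0 to 2) x[m] · y[(n-m) mod 3]

Computing each output sample:
(x ⊛ y)[0] = -6
(x ⊛ y)[1] = 0
(x ⊛ y)[2] = 0

x ⊛ y = [-6, 0, 0]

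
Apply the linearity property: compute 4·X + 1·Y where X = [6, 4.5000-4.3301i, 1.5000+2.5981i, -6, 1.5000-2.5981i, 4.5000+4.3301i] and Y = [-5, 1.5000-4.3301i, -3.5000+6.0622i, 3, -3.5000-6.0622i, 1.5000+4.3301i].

By linearity: DFT(4x + 1y) = 4·DFT(x) + 1·DFT(y)
= 4·[6, 4.5000-4.3301i, 1.5000+2.5981i, -6, 1.5000-2.5981i, 4.5000+4.3301i] + 1·[-5, 1.5000-4.3301i, -3.5000+6.0622i, 3, -3.5000-6.0622i, 1.5000+4.3301i]

Computing element-wise:
Z[0] = 4·(6) + 1·(-5) = 19
Z[1] = 4·(4.5000-4.3301i) + 1·(1.5000-4.3301i) = 19.5000-21.6505i
Z[2] = 4·(1.5000+2.5981i) + 1·(-3.5000+6.0622i) = 2.5000+16.4546i
Z[3] = 4·(-6) + 1·(3) = -21
Z[4] = 4·(1.5000-2.5981i) + 1·(-3.5000-6.0622i) = 2.5000-16.4546i
Z[5] = 4·(4.5000+4.3301i) + 1·(1.5000+4.3301i) = 19.5000+21.6505i

DFT(4x + 1y) = 4·X + 1·Y = [19, 19.5000-21.6505i, 2.5000+16.4546i, -21, 2.5000-16.4546i, 19.5000+21.6505i]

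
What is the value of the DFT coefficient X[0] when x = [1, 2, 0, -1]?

X[0] = Σ(n=0 to 3) x[n] · ω_4^0 = Σ x[n]
= (1) + (2) + (0) + (-1)

X[0] = 2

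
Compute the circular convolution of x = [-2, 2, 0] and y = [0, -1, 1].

(x ⊛ y)[n] = Σ(m=0 to 2) x[m] · y[(n-m) mod 3]

Computing each output sample:
(x ⊛ y)[0] = 2
(x ⊛ y)[1] = 2
(x ⊛ y)[2] = -4

x ⊛ y = [2, 2, -4]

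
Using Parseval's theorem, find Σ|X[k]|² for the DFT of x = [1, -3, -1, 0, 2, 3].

Parseval: Σ|x[n]|² = (1/N)Σ|X[k]|², so Σ|X[k]|² = N·Σ|x[n]|² = 6·24.0000

Σ|X[k]|² = N·Σ|x[n]|² = 6·24.0000 = 144.0000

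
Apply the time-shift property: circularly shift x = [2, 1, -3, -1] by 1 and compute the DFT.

Time shift by 1: X_shifted[k] = ω_4^(1k) · X[k]
Shifted x = [-1, 2, 1, -3]

DFT(x[n-1]) = [-1, -2-5i, 1, -2+5i]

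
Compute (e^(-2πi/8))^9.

Since ω_8^8 = 1, powers reduce modulo 8.
9 mod 8 = 1
So ω_8^9 = ω_8^1 = e^(-2πi·1/8)

ω_8^9 = ω_8^1 = 0.7071-0.7071i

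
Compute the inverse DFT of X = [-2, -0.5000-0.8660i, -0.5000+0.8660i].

x[n] = (1/3) Σ(k=0 to 2) X[k] · e^(2πikn/3)

Computing each x[n]:
x[0] = -1
x[1] = 0
x[2] = -1

x = [-1, 0, -1]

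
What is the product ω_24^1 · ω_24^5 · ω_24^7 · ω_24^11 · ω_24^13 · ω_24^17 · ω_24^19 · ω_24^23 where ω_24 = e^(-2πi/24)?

The primitive 24th roots of unity are ω_24^k for k coprime to 24: k ∈ {1, 5, 7, 11, 13, 17, 19, 23}
Their product equals the constant term of the cyclotomic polynomial Φ_24(x) up to sign.
For n ≥ 3, the product of all primitive nth roots of unity is 1. (For n=1 it is 1; for n=2 it is -1.)

1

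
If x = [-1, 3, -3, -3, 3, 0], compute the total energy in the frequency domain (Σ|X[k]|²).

Parseval: Σ|x[n]|² = (1/N)Σ|X[k]|², so Σ|X[k]|² = N·Σ|x[n]|² = 6·37.0000

Σ|X[k]|² = N·Σ|x[n]|² = 6·37.0000 = 222.0000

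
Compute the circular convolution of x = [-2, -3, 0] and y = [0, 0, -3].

(x ⊛ y)[n] = Σ(m=0 to 2) x[m] · y[(n-m) mod 3]

Computing each output sample:
(x ⊛ y)[0] = 9
(x ⊛ y)[1] = 0
(x ⊛ y)[2] = 6

x ⊛ y = [9, 0, 6]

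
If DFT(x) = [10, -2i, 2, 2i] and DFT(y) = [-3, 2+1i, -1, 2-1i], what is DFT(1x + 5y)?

By linearity: DFT(1x + 5y) = 1·DFT(x) + 5·DFT(y)
= 1·[10, -2i, 2, 2i] + 5·[-3, 2+1i, -1, 2-1i]

Computing element-wise:
Z[0] = 1·(10) + 5·(-3) = -5
Z[1] = 1·(-2i) + 5·(2+1i) = 10+3i
Z[2] = 1·(2) + 5·(-1) = -3
Z[3] = 1·(2i) + 5·(2-1i) = 10-3i

DFT(1x + 5y) = 1·X + 5·Y = [-5, 10+3i, -3, 10-3i]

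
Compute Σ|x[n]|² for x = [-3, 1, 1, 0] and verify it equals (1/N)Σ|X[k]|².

Time domain:
Σ|x[n]|² = |-3|² + |1|² + |1|² + |0|² = 11.0000

Frequency domain:
(1/4)Σ|X[k]|² = (1/4)(|-1|² + |-4-1i|² + |-3|² + |-4+1i|²) = (1/4)·44.0000 = 11.0000

Both sides agree, confirming Parseval's theorem.

Σ|x[n]|² = (1/N)Σ|X[k]|² = 11.0000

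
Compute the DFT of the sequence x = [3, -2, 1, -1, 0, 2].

X[k] = Σ(n=0 to 5) x[n] · ω_6^(nk)
where ω_6 = e^(-2πi/6)

Computing each X[k]:
X[0] = 3
X[1] = 3.5000+2.5981i
X[2] = 1.5000+4.3301i
X[3] = 5
X[4] = 1.5000-4.3301i
X[5] = 3.5000-2.5981i

X = [3, 3.5000+2.5981i, 1.5000+4.3301i, 5, 1.5000-4.3301i, 3.5000-2.5981i]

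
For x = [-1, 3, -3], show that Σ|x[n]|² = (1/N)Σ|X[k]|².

Time domain:
Σ|x[n]|² = |-1|² + |3|² + |-3|² = 19.0000

Frequency domain:
(1/3)Σ|X[k]|² = (1/3)(|-1|² + |-1.0000-5.1962i|² + |-1.0000+5.1962i|²) = (1/3)·57.0000 = 19.0000

Both sides agree, confirming Parseval's theorem.

Σ|x[n]|² = (1/N)Σ|X[k]|² = 19.0000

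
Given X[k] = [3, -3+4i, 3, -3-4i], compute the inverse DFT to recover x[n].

x[n] = (1/4) Σ(k=0 to 3) X[k] · e^(2πikn/4)

Computing each x[n]:
x[0] = 0
x[1] = -2
x[2] = 3
x[3] = 2

x = [0, -2, 3, 2]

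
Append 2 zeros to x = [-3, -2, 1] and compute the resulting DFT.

Original 3-point DFT: [-4, -2.5000+2.5981i, -2.5000-2.5981i]
Zero-padded 5-point DFT provides frequency interpolation.

DFT_5([x, 0, ...]) = [-4, -4.4271+1.3143i, -1.0729+2.1266i, -1.0729-2.1266i, -4.4271-1.3143i]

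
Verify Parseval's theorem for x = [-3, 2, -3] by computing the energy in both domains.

Time domain:
Σ|x[n]|² = |-3|² + |2|² + |-3|² = 22.0000

Frequency domain:
(1/3)Σ|X[k]|² = (1/3)(|-4|² + |-2.5000-4.3301i|² + |-2.5000+4.3301i|²) = (1/3)·66.0000 = 22.0000

Both sides agree, confirming Parseval's theorem.

Σ|x[n]|² = (1/N)Σ|X[k]|² = 22.0000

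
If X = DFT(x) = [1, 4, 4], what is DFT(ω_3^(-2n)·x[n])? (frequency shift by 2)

Modulation property: DFT(ω_3^(-2n)·x[n]) = X[(k-2) mod 3], so circularly shift X by 2 positions.

X[k-2] = [4, 4, 1]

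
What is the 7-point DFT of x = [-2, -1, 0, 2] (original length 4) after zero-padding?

Original 4-point DFT: [-1, -2+3i, -3, -2-3i]
Zero-padded 7-point DFT provides frequency interpolation.

DFT_7([x, 0, ...]) = [-1, -4.4254-0.0859i, -0.5305+2.5386i, -1.5441-1.5160i, -1.5441+1.5160i, -0.5305-2.5386i, -4.4254+0.0859i]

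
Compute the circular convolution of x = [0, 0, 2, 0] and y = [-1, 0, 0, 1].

(x ⊛ y)[n] = Σ(m=0 to 3) x[m] · y[(n-m) mod 4]

Computing each output sample:
(x ⊛ y)[0] = 0
(x ⊛ y)[1] = 2
(x ⊛ y)[2] = -2
(x ⊛ y)[3] = 0

x ⊛ y = [0, 2, -2, 0]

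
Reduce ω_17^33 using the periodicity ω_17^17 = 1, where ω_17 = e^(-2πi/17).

Since ω_17^17 = 1, powers reduce modulo 17.
33 mod 17 = 16
So ω_17^33 = ω_17^16 = e^(-2πi·16/17)

ω_17^33 = ω_17^16 = 0.9325+0.3612i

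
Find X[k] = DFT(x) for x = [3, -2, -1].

X[k] = Σ(n=0 to 2) x[n] · ω_3^(nk)
where ω_3 = e^(-2πi/3)

Computing each X[k]:
X[0] = 0
X[1] = 4.5000+0.8660i
X[2] = 4.5000-0.8660i

X = [0, 4.5000+0.8660i, 4.5000-0.8660i]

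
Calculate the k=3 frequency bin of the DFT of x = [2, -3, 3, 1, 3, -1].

X[3] = Σ(n=0 to 5) x[n] · ω_6^(3n) where ω_6 = e^(-2πi/6)
= (2)·ω_6^0 + (-3)·ω_6^3 + (3)·ω_6^6 + (1)·ω_6^9 + (3)·ω_6^12 + (-1)·ω_6^15

X[3] = 11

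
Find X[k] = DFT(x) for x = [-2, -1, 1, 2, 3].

X[k] = Σ(n=0 to 4) x[n] · ω_5^(nk)
where ω_5 = e^(-2πi/5)

Computing each X[k]:
X[0] = 3
X[1] = -3.8090+4.3920i
X[2] = -2.6910+1.4001i
X[3] = -2.6910-1.4001i
X[4] = -3.8090-4.3920i

X = [3, -3.8090+4.3920i, -2.6910+1.4001i, -2.6910-1.4001i, -3.8090-4.3920i]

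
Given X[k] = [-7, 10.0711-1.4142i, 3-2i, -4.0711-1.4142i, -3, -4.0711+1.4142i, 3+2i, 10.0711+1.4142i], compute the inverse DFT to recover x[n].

x[n] = (1/8) Σ(k=0 to 7) X[k] · e^(2πikn/8)

Computing each x[n]:
x[0] = 1
x[1] = 3
x[2] = -2
x[3] = -3
x[4] = -2
x[5] = -3
x[6] = -2
x[7] = 1

x = [1, 3, -2, -3, -2, -3, -2, 1]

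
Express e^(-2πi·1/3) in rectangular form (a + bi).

ω_3^1 = e^(-2πi·1/3)
= cos(-2π·1/3) + i·sin(-2π·1/3)
= cos(-2π/3) + i·sin(-2π/3)

ω_3^1 = cos(-2π/3) + i·sin(-2π/3) = -0.5000-0.8660i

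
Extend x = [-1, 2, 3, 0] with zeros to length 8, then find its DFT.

Original 4-point DFT: [4, -4-2i, 0, -4+2i]
Zero-padded 8-point DFT provides frequency interpolation.

DFT_8([x, 0, ...]) = [4, 0.4142-4.4142i, -4-2i, -2.4142+1.5858i, 0, -2.4142-1.5858i, -4+2i, 0.4142+4.4142i]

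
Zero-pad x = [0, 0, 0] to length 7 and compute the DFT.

Original 3-point DFT: [0, 0, 0]
Zero-padded 7-point DFT provides frequency interpolation.

DFT_7([x, 0, ...]) = [0, 0, 0, 0, 0, 0, 0]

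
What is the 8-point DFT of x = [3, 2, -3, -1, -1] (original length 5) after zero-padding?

Original 5-point DFT: [0, 6.5451-1.6776i, 0.9549-3.6655i, 0.9549+3.6655i, 6.5451+1.6776i]
Zero-padded 8-point DFT provides frequency interpolation.

DFT_8([x, 0, ...]) = [0, 6.1213+2.2929i, 5-3i, 1.8787-3.7071i, -2, 1.8787+3.7071i, 5+3i, 6.1213-2.2929i]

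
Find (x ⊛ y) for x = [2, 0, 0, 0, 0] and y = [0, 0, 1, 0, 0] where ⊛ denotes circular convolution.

(x ⊛ y)[n] = Σ(m=0 to 4) x[m] · y[(n-m) mod 5]

Computing each output sample:
(x ⊛ y)[0] = 0
(x ⊛ y)[1] = 0
(x ⊛ y)[2] = 2
(x ⊛ y)[3] = 0
(x ⊛ y)[4] = 0

x ⊛ y = [0, 0, 2, 0, 0]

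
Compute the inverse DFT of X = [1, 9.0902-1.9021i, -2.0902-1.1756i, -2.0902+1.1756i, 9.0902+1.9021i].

x[n] = (1/5) Σ(k=0 to 4) X[k] · e^(2πikn/5)

Computing each x[n]:
x[0] = 3
x[1] = 3
x[2] = -3
x[3] = -3
x[4] = 1

x = [3, 3, -3, -3, 1]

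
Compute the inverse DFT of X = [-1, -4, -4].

x[n] = (1/3) Σ(k=0 to 2) X[k] · e^(2πikn/3)

Computing each x[n]:
x[0] = -3
x[1] = 1
x[2] = 1

x = [-3, 1, 1]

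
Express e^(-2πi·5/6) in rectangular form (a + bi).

ω_6^5 = e^(-2πi·5/6)
= cos(-2π·5/6) + i·sin(-2π·5/6)
= cos(-10π/6) + i·sin(-10π/6)

ω_6^5 = cos(-10π/6) + i·sin(-10π/6) = 0.5000+0.8660i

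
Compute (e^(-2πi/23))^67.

Since ω_23^23 = 1, powers reduce modulo 23.
67 mod 23 = 21
So ω_23^67 = ω_23^21 = e^(-2πi·21/23)

ω_23^67 = ω_23^21 = 0.8544+0.5196i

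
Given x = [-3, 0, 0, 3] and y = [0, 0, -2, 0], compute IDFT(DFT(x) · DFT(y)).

(x ⊛ y)[n] = Σ(m=0 to 3) x[m] · y[(n-m) mod 4]

Computing each output sample:
(x ⊛ y)[0] = 0
(x ⊛ y)[1] = -6
(x ⊛ y)[2] = 6
(x ⊛ y)[3] = 0

x ⊛ y = [0, -6, 6, 0]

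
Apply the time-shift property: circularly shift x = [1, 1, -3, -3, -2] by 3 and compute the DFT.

Time shift by 3: X_shifted[k] = ω_5^(3k) · X[k]
Shifted x = [-3, -3, -2, 1, 1]

DFT(x[n-3]) = [-6, -2.8090+5.5676i, -1.6910-0.5020i, -1.6910+0.5020i, -2.8090-5.5676i]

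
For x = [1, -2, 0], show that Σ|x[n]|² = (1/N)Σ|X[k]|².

Time domain:
Σ|x[n]|² = |1|² + |-2|² + |0|² = 5.0000

Frequency domain:
(1/3)Σ|X[k]|² = (1/3)(|-1|² + |2.0000+1.7321i|² + |2.0000-1.7321i|²) = (1/3)·15.0000 = 5.0000

Both sides agree, confirming Parseval's theorem.

Σ|x[n]|² = (1/N)Σ|X[k]|² = 5.0000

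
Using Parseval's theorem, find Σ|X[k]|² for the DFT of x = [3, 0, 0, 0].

Parseval: Σ|x[n]|² = (1/N)Σ|X[k]|², so Σ|X[k]|² = N·Σ|x[n]|² = 4·9.0000

Σ|X[k]|² = N·Σ|x[n]|² = 4·9.0000 = 36.0000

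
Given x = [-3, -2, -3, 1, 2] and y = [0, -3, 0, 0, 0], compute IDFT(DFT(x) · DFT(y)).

(x ⊛ y)[n] = Σ(m=0 to 4) x[m] · y[(n-m) mod 5]

Computing each output sample:
(x ⊛ y)[0] = -6
(x ⊛ y)[1] = 9
(x ⊛ y)[2] = 6
(x ⊛ y)[3] = 9
(x ⊛ y)[4] = -3

x ⊛ y = [-6, 9, 6, 9, -3]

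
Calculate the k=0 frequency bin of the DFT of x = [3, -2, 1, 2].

X[0] = Σ(n=0 to 3) x[n] · ω_4^0 = Σ x[n]
= (3) + (-2) + (1) + (2)

X[0] = 4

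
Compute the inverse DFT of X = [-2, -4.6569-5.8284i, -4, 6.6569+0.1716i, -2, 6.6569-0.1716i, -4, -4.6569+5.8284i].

x[n] = (1/8) Σ(k=0 to 7) X[k] · e^(2πikn/8)

Computing each x[n]:
x[0] = -1
x[1] = -1
x[2] = 2
x[3] = 3
x[4] = -2
x[5] = 1
x[6] = -1
x[7] = -3

x = [-1, -1, 2, 3, -2, 1, -1, -3]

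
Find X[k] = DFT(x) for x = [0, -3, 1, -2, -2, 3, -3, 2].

X[k] = Σ(n=0 to 7) x[n] · ω_8^(nk)
where ω_8 = e^(-2πi/8)

Computing each X[k]:
X[0] = -4
X[1] = 0.5858+3.0711i
X[2] = 0
X[3] = 3.4142+11.0711i
X[4] = -4
X[5] = 3.4142-11.0711i
X[6] = 0
X[7] = 0.5858-3.0711i

X = [-4, 0.5858+3.0711i, 0, 3.4142+11.0711i, -4, 3.4142-11.0711i, 0, 0.5858-3.0711i]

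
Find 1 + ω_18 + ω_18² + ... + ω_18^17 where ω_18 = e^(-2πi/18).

Sum of all nth roots of unity equals 0 for n > 1 (geometric series with r ≠ 1).

0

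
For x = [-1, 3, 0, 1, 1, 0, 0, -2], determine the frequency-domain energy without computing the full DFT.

Parseval: Σ|x[n]|² = (1/N)Σ|X[k]|², so Σ|X[k]|² = N·Σ|x[n]|² = 8·16.0000

Σ|X[k]|² = N·Σ|x[n]|² = 8·16.0000 = 128.0000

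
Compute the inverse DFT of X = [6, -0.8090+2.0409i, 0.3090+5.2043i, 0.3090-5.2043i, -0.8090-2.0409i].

x[n] = (1/5) Σ(k=0 to 4) X[k] · e^(2πikn/5)

Computing each x[n]:
x[0] = 1
x[1] = -1
x[2] = 3
x[3] = 0
x[4] = 3

x = [1, -1, 3, 0, 3]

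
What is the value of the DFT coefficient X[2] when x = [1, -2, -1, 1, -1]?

X[2] = Σ(n=0 to 4) x[n] · ω_5^(2n) where ω_5 = e^(-2πi/5)
= (1)·ω_5^0 + (-2)·ω_5^2 + (-1)·ω_5^4 + (1)·ω_5^6 + (-1)·ω_5^8

X[2] = 3.4271-1.3143i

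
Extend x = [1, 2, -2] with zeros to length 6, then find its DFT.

Original 3-point DFT: [1, 1.0000-3.4641i, 1.0000+3.4641i]
Zero-padded 6-point DFT provides frequency interpolation.

DFT_6([x, 0, ...]) = [1, 3, 1.0000-3.4641i, -3, 1.0000+3.4641i, 3]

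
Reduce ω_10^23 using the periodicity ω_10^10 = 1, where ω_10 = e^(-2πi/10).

Since ω_10^10 = 1, powers reduce modulo 10.
23 mod 10 = 3
So ω_10^23 = ω_10^3 = e^(-2πi·3/10)

ω_10^23 = ω_10^3 = -0.3090-0.9511i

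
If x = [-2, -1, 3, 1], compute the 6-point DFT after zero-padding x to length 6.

Original 4-point DFT: [1, -5+2i, 1, -5-2i]
Zero-padded 6-point DFT provides frequency interpolation.

DFT_6([x, 0, ...]) = [1, -5.0000-1.7321i, -2.0000+3.4641i, 1, -2.0000-3.4641i, -5.0000+1.7321i]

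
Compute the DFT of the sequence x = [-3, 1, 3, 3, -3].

X[k] = Σ(n=0 to 4) x[n] · ω_5^(nk)
where ω_5 = e^(-2πi/5)

Computing each X[k]:
X[0] = 1
X[1] = -8.4721-3.8042i
X[2] = 0.4721-2.3511i
X[3] = 0.4721+2.3511i
X[4] = -8.4721+3.8042i

X = [1, -8.4721-3.8042i, 0.4721-2.3511i, 0.4721+2.3511i, -8.4721+3.8042i]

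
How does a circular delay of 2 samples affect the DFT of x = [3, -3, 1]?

Time shift by 2: X_shifted[k] = ω_3^(2k) · X[k]
Shifted x = [-3, 1, 3]

DFT(x[n-2]) = [1, -5.0000+1.7321i, -5.0000-1.7321i]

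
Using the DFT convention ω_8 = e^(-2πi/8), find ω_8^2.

ω_8^2 = e^(-2πi·2/8)
= cos(-2π·2/8) + i·sin(-2π·2/8)
= cos(-4π/8) + i·sin(-4π/8)

ω_8^2 = cos(-4π/8) + i·sin(-4π/8) = -1i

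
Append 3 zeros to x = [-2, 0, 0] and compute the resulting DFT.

Original 3-point DFT: [-2, -2, -2]
Zero-padded 6-point DFT provides frequency interpolation.

DFT_6([x, 0, ...]) = [-2, -2, -2, -2, -2, -2]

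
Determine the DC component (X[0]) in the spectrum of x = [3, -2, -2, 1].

X[0] = Σ(n=0 to 3) x[n] · ω_4^0 = Σ x[n]
= (3) + (-2) + (-2) + (1)

X[0] = 0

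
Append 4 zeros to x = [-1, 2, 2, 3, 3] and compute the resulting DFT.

Original 5-point DFT: [9, -3.5000+1.5388i, -3.5000-0.3633i, -3.5000+0.3633i, -3.5000-1.5388i]
Zero-padded 9-point DFT provides frequency interpolation.

DFT_9([x, 0, ...]) = [9, -3.4397-6.8793i, -1.7340+1.8728i, -1.5000-2.5981i, -2.3264+0.9579i, -2.3264-0.9579i, -1.5000+2.5981i, -1.7340-1.8728i, -3.4397+6.8793i]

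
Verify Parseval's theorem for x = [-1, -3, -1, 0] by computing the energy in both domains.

Time domain:
Σ|x[n]|² = |-1|² + |-3|² + |-1|² + |0|² = 11.0000

Frequency domain:
(1/4)Σ|X[k]|² = (1/4)(|-5|² + |3i|² + |1|² + |-3i|²) = (1/4)·44.0000 = 11.0000

Both sides agree, confirming Parseval's theorem.

Σ|x[n]|² = (1/N)Σ|X[k]|² = 11.0000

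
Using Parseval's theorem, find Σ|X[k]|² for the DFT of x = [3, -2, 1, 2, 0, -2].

Parseval: Σ|x[n]|² = (1/N)Σ|X[k]|², so Σ|X[k]|² = N·Σ|x[n]|² = 6·22.0000

Σ|X[k]|² = N·Σ|x[n]|² = 6·22.0000 = 132.0000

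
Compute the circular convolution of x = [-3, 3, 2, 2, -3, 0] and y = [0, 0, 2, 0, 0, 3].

(x ⊛ y)[n] = Σ(m=0 to 5) x[m] · y[(n-m) mod 6]

Computing each output sample:
(x ⊛ y)[0] = 3
(x ⊛ y)[1] = 6
(x ⊛ y)[2] = 0
(x ⊛ y)[3] = -3
(x ⊛ y)[4] = 4
(x ⊛ y)[5] = -5

x ⊛ y = [3, 6, 0, -3, 4, -5]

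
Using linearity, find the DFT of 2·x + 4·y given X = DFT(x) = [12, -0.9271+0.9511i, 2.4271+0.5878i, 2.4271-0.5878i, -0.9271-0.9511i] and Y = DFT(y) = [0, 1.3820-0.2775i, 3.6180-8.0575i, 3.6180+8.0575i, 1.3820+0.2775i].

By linearity: DFT(2x + 4y) = 2·DFT(x) + 4·DFT(y)
= 2·[12, -0.9271+0.9511i, 2.4271+0.5878i, 2.4271-0.5878i, -0.9271-0.9511i] + 4·[0, 1.3820-0.2775i, 3.6180-8.0575i, 3.6180+8.0575i, 1.3820+0.2775i]

Computing element-wise:
Z[0] = 2·(12) + 4·(0) = 24
Z[1] = 2·(-0.9271+0.9511i) + 4·(1.3820-0.2775i) = 3.6738+0.7922i
Z[2] = 2·(2.4271+0.5878i) + 4·(3.6180-8.0575i) = 19.3262-31.0544i
Z[3] = 2·(2.4271-0.5878i) + 4·(3.6180+8.0575i) = 19.3262+31.0544i
Z[4] = 2·(-0.9271-0.9511i) + 4·(1.3820+0.2775i) = 3.6738-0.7922i

DFT(2x + 4y) = 2·X + 4·Y = [24, 3.6738+0.7922i, 19.3262-31.0544i, 19.3262+31.0544i, 3.6738-0.7922i]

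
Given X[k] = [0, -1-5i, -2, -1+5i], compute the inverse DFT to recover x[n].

x[n] = (1/4) Σ(k=0 to 3) X[k] · e^(2πikn/4)

Computing each x[n]:
x[0] = -1
x[1] = 3
x[2] = 0
x[3] = -2

x = [-1, 3, 0, -2]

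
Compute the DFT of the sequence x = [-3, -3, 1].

X[k] = Σ(n=0 to 2) x[n] · ω_3^(nk)
where ω_3 = e^(-2πi/3)

Computing each X[k]:
X[0] = -5
X[1] = -2.0000+3.4641i
X[2] = -2.0000-3.4641i

X = [-5, -2.0000+3.4641i, -2.0000-3.4641i]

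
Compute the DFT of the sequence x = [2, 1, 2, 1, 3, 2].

X[k] = Σ(n=0 to 5) x[n] · ω_6^(nk)
where ω_6 = e^(-2πi/6)

Computing each X[k]:
X[0] = 11
X[1] = 1.7321i
X[2] = -1
X[3] = 3
X[4] = -1
X[5] = -1.7321i

X = [11, 1.7321i, -1, 3, -1, -1.7321i]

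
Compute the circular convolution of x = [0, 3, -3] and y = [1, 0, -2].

(x ⊛ y)[n] = Σ(m=0 to 2) x[m] · y[(n-m) mod 3]

Computing each output sample:
(x ⊛ y)[0] = -6
(x ⊛ y)[1] = 9
(x ⊛ y)[2] = -3

x ⊛ y = [-6, 9, -3]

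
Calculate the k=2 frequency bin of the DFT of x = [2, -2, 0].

X[2] = Σ(n=0 to 2) x[n] · ω_3^(2n) where ω_3 = e^(-2πi/3)
= (2)·ω_3^0 + (-2)·ω_3^2 + (0)·ω_3^4

X[2] = 3.0000-1.7321i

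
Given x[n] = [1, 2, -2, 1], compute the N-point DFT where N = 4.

X[k] = Σ(n=0 to 3) x[n] · ω_4^(nk)
where ω_4 = e^(-2πi/4)

Computing each X[k]:
X[0] = 2
X[1] = 3-1i
X[2] = -4
X[3] = 3+1i

X = [2, 3-1i, -4, 3+1i]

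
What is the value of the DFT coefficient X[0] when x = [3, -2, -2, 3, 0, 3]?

X[0] = Σ(n=0 to 5) x[n] · ω_6^0 = Σ x[n]
= (3) + (-2) + (-2) + (3) + (0) + (3)

X[0] = 5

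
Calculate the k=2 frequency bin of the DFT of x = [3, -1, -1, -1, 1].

X[2] = Σ(n=0 to 4) x[n] · ω_5^(2n) where ω_5 = e^(-2πi/5)
= (3)·ω_5^0 + (-1)·ω_5^2 + (-1)·ω_5^4 + (-1)·ω_5^6 + (1)·ω_5^8

X[2] = 2.3820+1.1756i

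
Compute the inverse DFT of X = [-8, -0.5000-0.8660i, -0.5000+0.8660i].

x[n] = (1/3) Σ(k=0 to 2) X[k] · e^(2πikn/3)

Computing each x[n]:
x[0] = -3
x[1] = -2
x[2] = -3

x = [-3, -2, -3]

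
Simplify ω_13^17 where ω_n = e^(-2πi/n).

Since ω_13^13 = 1, powers reduce modulo 13.
17 mod 13 = 4
So ω_13^17 = ω_13^4 = e^(-2πi·4/13)

ω_13^17 = ω_13^4 = -0.3546-0.9350i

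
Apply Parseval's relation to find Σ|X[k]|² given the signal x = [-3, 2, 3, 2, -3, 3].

Parseval: Σ|x[n]|² = (1/N)Σ|X[k]|², so Σ|X[k]|² = N·Σ|x[n]|² = 6·44.0000

Σ|X[k]|² = N·Σ|x[n]|² = 6·44.0000 = 264.0000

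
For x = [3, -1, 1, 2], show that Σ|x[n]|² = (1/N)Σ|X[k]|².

Time domain:
Σ|x[n]|² = |3|² + |-1|² + |1|² + |2|² = 15.0000

Frequency domain:
(1/4)Σ|X[k]|² = (1/4)(|5|² + |2+3i|² + |3|² + |2-3i|²) = (1/4)·60.0000 = 15.0000

Both sides agree, confirming Parseval's theorem.

Σ|x[n]|² = (1/N)Σ|X[k]|² = 15.0000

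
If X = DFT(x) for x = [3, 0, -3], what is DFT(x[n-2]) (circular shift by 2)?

Time shift by 2: X_shifted[k] = ω_3^(2k) · X[k]
Shifted x = [0, -3, 3]

DFT(x[n-2]) = [0, 5.1962i, -5.1962i]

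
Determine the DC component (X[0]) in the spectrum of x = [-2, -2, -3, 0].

X[0] = Σ(n=0 to 3) x[n] · ω_4^0 = Σ x[n]
= (-2) + (-2) + (-3) + (0)

X[0] = -7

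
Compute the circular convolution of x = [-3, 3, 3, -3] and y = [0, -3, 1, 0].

(x ⊛ y)[n] = Σ(m=0 to 3) x[m] · y[(n-m) mod 4]

Computing each output sample:
(x ⊛ y)[0] = 12
(x ⊛ y)[1] = 6
(x ⊛ y)[2] = -12
(x ⊛ y)[3] = -6

x ⊛ y = [12, 6, -12, -6]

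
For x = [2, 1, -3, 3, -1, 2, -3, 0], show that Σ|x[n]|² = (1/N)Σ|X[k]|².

Time domain:
Σ|x[n]|² = |2|² + |1|² + |-3|² + |3|² + |-1|² + |2|² + |-3|² + |0|² = 37.0000

Frequency domain:
(1/8)Σ|X[k]|² = (1/8)(|1|² + |0.1716-1.4142i|² + |7|² + |5.8284-1.4142i|² + |-11|² + |5.8284+1.4142i|² + |7|² + |0.1716+1.4142i|²) = (1/8)·296.0000 = 37.0000

Both sides agree, confirming Parseval's theorem.

Σ|x[n]|² = (1/N)Σ|X[k]|² = 37.0000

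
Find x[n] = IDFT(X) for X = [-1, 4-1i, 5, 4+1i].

x[n] = (1/4) Σ(k=0 to 3) X[k] · e^(2πikn/4)

Computing each x[n]:
x[0] = 3
x[1] = -1
x[2] = -1
x[3] = -2

x = [3, -1, -1, -2]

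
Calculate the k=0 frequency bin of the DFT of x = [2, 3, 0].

X[0] = Σ(n=0 to 2) x[n] · ω_3^0 = Σ x[n]
= (2) + (3) + (0)

X[0] = 5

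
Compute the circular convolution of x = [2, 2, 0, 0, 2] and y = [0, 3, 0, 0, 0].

(x ⊛ y)[n] = Σ(m=0 to 4) x[m] · y[(n-m) mod 5]

Computing each output sample:
(x ⊛ y)[0] = 6
(x ⊛ y)[1] = 6
(x ⊛ y)[2] = 6
(x ⊛ y)[3] = 0
(x ⊛ y)[4] = 0

x ⊛ y = [6, 6, 6, 0, 0]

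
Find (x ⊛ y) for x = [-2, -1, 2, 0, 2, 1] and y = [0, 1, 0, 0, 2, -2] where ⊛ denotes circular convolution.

(x ⊛ y)[n] = Σ(m=0 to 5) x[m] · y[(n-m) mod 6]

Computing each output sample:
(x ⊛ y)[0] = 7
(x ⊛ y)[1] = -6
(x ⊛ y)[2] = 3
(x ⊛ y)[3] = 0
(x ⊛ y)[4] = -6
(x ⊛ y)[5] = 4

x ⊛ y = [7, -6, 3, 0, -6, 4]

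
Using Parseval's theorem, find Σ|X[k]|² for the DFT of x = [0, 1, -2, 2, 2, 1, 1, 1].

Parseval: Σ|x[n]|² = (1/N)Σ|X[k]|², so Σ|X[k]|² = N·Σ|x[n]|² = 8·16.0000

Σ|X[k]|² = N·Σ|x[n]|² = 8·16.0000 = 128.0000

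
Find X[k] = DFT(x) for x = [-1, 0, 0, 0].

X[k] = Σ(n=0 to 3) x[n] · ω_4^(nk)
where ω_4 = e^(-2πi/4)

Computing each X[k]:
X[0] = -1
X[1] = -1
X[2] = -1
X[3] = -1

X = [-1, -1, -1, -1]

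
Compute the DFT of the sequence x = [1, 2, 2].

X[k] = Σ(n=0 to 2) x[n] · ω_3^(nk)
where ω_3 = e^(-2πi/3)

Computing each X[k]:
X[0] = 5
X[1] = -1
X[2] = -1

X = [5, -1, -1]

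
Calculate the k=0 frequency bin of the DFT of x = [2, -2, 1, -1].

X[0] = Σ(n=0 to 3) x[n] · ω_4^0 = Σ x[n]
= (2) + (-2) + (1) + (-1)

X[0] = 0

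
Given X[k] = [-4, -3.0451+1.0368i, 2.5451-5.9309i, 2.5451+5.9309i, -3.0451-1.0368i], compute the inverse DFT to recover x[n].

x[n] = (1/5) Σ(k=0 to 4) X[k] · e^(2πikn/5)

Computing each x[n]:
x[0] = -1
x[1] = -1
x[2] = -2
x[3] = 3
x[4] = -3

x = [-1, -1, -2, 3, -3]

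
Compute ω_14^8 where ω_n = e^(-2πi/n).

ω_14^8 = e^(-2πi·8/14)
= cos(-2π·8/14) + i·sin(-2π·8/14)
= cos(-16π/14) + i·sin(-16π/14)

ω_14^8 = cos(-16π/14) + i·sin(-16π/14) = -0.9010+0.4339i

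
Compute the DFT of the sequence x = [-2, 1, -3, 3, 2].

X[k] = Σ(n=0 to 4) x[n] · ω_5^(nk)
where ω_5 = e^(-2πi/5)

Computing each X[k]:
X[0] = 1
X[1] = -1.0729+4.4778i
X[2] = -4.4271-5.1186i
X[3] = -4.4271+5.1186i
X[4] = -1.0729-4.4778i

X = [1, -1.0729+4.4778i, -4.4271-5.1186i, -4.4271+5.1186i, -1.0729-4.4778i]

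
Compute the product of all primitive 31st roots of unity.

The primitive 31st roots of unity are ω_31^k for k coprime to 31: k ∈ {1, 2, 3, 4, 5, 6, 7, 8, 9, 10, 11, 12, 13, 14, 15, 16, 17, 18, 19, 20, 21, 22, 23, 24, 25, 26, 27, 28, 29, 30}
Their product equals the constant term of the cyclotomic polynomial Φ_31(x) up to sign.
For n ≥ 3, the product of all primitive nth roots of unity is 1. (For n=1 it is 1; for n=2 it is -1.)

1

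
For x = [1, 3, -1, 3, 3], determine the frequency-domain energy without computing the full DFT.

Parseval: Σ|x[n]|² = (1/N)Σ|X[k]|², so Σ|X[k]|² = N·Σ|x[n]|² = 5·29.0000

Σ|X[k]|² = N·Σ|x[n]|² = 5·29.0000 = 145.0000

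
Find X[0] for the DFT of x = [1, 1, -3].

X[0] = Σ(n=0 to 2) x[n] · ω_3^0 = Σ x[n]
= (1) + (1) + (-3)

X[0] = -1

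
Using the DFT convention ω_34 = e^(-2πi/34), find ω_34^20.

ω_34^20 = e^(-2πi·20/34)
= cos(-2π·20/34) + i·sin(-2π·20/34)
= cos(-40π/34) + i·sin(-40π/34)

ω_34^20 = cos(-40π/34) + i·sin(-40π/34) = -0.8502+0.5264i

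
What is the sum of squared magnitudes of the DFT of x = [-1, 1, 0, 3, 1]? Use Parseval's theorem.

Parseval: Σ|x[n]|² = (1/N)Σ|X[k]|², so Σ|X[k]|² = N·Σ|x[n]|² = 5·12.0000

Σ|X[k]|² = N·Σ|x[n]|² = 5·12.0000 = 60.0000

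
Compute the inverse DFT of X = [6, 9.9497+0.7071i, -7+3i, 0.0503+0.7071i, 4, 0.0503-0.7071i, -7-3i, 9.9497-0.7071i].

x[n] = (1/8) Σ(k=0 to 7) X[k] · e^(2πikn/8)

Computing each x[n]:
x[0] = 2
x[1] = 1
x[2] = 3
x[3] = -1
x[4] = -3
x[5] = -2
x[6] = 3
x[7] = 3

x = [2, 1, 3, -1, -3, -2, 3, 3]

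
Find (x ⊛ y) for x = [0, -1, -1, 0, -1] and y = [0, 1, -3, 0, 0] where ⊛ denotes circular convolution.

(x ⊛ y)[n] = Σ(m=0 to 4) x[m] · y[(n-m) mod 5]

Computing each output sample:
(x ⊛ y)[0] = -1
(x ⊛ y)[1] = 3
(x ⊛ y)[2] = -1
(x ⊛ y)[3] = 2
(x ⊛ y)[4] = 3

x ⊛ y = [-1, 3, -1, 2, 3]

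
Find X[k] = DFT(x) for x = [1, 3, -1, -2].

X[k] = Σ(n=0 to 3) x[n] · ω_4^(nk)
where ω_4 = e^(-2πi/4)

Computing each X[k]:
X[0] = 1
X[1] = 2-5i
X[2] = -1
X[3] = 2+5i

X = [1, 2-5i, -1, 2+5i]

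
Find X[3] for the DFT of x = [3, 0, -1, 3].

X[3] = Σ(n=0 to 3) x[n] · ω_4^(3n) where ω_4 = e^(-2πi/4)
= (3)·ω_4^0 + (0)·ω_4^3 + (-1)·ω_4^6 + (3)·ω_4^9

X[3] = 4-3i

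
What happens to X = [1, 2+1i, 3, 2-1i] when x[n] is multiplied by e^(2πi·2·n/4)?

Modulation property: DFT(ω_4^(-2n)·x[n]) = X[(k-2) mod 4], so circularly shift X by 2 positions.

X[k-2] = [3, 2-1i, 1, 2+1i]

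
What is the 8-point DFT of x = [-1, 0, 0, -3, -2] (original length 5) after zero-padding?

Original 5-point DFT: [-6, 0.8090-3.6655i, -0.3090+1.6776i, -0.3090-1.6776i, 0.8090+3.6655i]
Zero-padded 8-point DFT provides frequency interpolation.

DFT_8([x, 0, ...]) = [-6, 3.1213+2.1213i, -3-3i, -1.1213+2.1213i, 0, -1.1213-2.1213i, -3+3i, 3.1213-2.1213i]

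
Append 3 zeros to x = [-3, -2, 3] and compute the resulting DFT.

Original 3-point DFT: [-2, -3.5000+4.3301i, -3.5000-4.3301i]
Zero-padded 6-point DFT provides frequency interpolation.

DFT_6([x, 0, ...]) = [-2, -5.5000-0.8660i, -3.5000+4.3301i, 2, -3.5000-4.3301i, -5.5000+0.8660i]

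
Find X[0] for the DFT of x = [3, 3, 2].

X[0] = Σ(n=0 to 2) x[n] · ω_3^0 = Σ x[n]
= (3) + (3) + (2)

X[0] = 8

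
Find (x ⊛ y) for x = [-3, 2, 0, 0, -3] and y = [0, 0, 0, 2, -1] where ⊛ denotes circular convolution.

(x ⊛ y)[n] = Σ(m=0 to 4) x[m] · y[(n-m) mod 5]

Computing each output sample:
(x ⊛ y)[0] = -2
(x ⊛ y)[1] = 0
(x ⊛ y)[2] = -6
(x ⊛ y)[3] = -3
(x ⊛ y)[4] = 7

x ⊛ y = [-2, 0, -6, -3, 7]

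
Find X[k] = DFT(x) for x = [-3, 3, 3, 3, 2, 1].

X[k] = Σ(n=0 to 5) x[n] · ω_6^(nk)
where ω_6 = e^(-2πi/6)

Computing each X[k]:
X[0] = 9
X[1] = -6.5000-2.5981i
X[2] = -4.5000-0.8660i
X[3] = -5
X[4] = -4.5000+0.8660i
X[5] = -6.5000+2.5981i

X = [9, -6.5000-2.5981i, -4.5000-0.8660i, -5, -4.5000+0.8660i, -6.5000+2.5981i]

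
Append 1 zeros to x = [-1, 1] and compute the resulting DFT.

Original 2-point DFT: [0, -2]
Zero-padded 3-point DFT provides frequency interpolation.

DFT_3([x, 0, ...]) = [0, -1.5000-0.8660i, -1.5000+0.8660i]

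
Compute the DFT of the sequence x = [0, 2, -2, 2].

X[k] = Σ(n=0 to 3) x[n] · ω_4^(nk)
where ω_4 = e^(-2πi/4)

Computing each X[k]:
X[0] = 2
X[1] = 2
X[2] = -6
X[3] = 2

X = [2, 2, -6, 2]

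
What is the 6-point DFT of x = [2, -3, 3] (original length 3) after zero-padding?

Original 3-point DFT: [2, 2.0000+5.1962i, 2.0000-5.1962i]
Zero-padded 6-point DFT provides frequency interpolation.

DFT_6([x, 0, ...]) = [2, -1, 2.0000+5.1962i, 8, 2.0000-5.1962i, -1]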